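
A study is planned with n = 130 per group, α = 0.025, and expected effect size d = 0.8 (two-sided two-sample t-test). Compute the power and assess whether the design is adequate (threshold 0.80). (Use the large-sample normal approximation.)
Power ≈ 1.00; the study is adequately powered (power ≥ 0.80)

Power calculation (two-sample t-test, normal approximation):
z_β = d · √(n/2) - z_{α/2}
z_β = 0.8 · √(130/2) - 2.241
z_β = 0.8 · 8.062 - 2.241
z_β = 4.208

Power = Φ(z_β) = Φ(4.208) ≈ 1.000

Effect size d = 0.8 is large by Cohen's convention (0.2/0.5/0.8).

Threshold: power ≥ 0.80 is conventionally adequate.
Power ≈ 1.00 → the study is adequately powered (power ≥ 0.80).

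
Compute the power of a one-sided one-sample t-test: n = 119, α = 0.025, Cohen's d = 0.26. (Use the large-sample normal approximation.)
Power ≈ 0.81

Power calculation (one-sample t-test, normal approximation):
z_β = d · √n - z_α
z_β = 0.26 · √119 - 1.960
z_β = 0.26 · 10.909 - 1.960
z_β = 0.876

Power = Φ(z_β) = Φ(0.876) ≈ 0.810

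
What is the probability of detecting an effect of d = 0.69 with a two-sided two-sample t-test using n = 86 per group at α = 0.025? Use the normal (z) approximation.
Power ≈ 0.99

Power calculation (two-sample t-test, normal approximation):
z_β = d · √(n/2) - z_{α/2}
z_β = 0.69 · √(86/2) - 2.241
z_β = 0.69 · 6.557 - 2.241
z_β = 2.283

Power = Φ(z_β) = Φ(2.283) ≈ 0.989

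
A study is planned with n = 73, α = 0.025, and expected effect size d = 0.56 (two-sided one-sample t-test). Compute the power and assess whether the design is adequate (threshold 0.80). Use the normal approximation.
Power ≈ 0.99; the study is adequately powered (power ≥ 0.80)

Power calculation (one-sample t-test, normal approximation):
z_β = d · √n - z_{α/2}
z_β = 0.56 · √73 - 2.241
z_β = 0.56 · 8.544 - 2.241
z_β = 2.543

Power = Φ(z_β) = Φ(2.543) ≈ 0.995

Effect size d = 0.56 is medium by Cohen's convention (0.2/0.5/0.8).

Threshold: power ≥ 0.80 is conventionally adequate.
Power ≈ 0.99 → the study is adequately powered (power ≥ 0.80).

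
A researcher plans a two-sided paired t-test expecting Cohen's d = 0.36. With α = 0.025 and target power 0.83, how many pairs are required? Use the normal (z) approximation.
n = 79 pairs

Sample size formula (paired t-test, normal approximation):
n = ((z_{α/2} + z_β) / d)²

z_{α/2} = 2.241 (for α = 0.025, two-sided)
z_β = 0.954 (for power = 0.83)
d = 0.36

n = ((2.241 + 0.954) / 0.36)²
n = (8.875)²
n ≈ 78.77
Round up to the next whole number: n = 79 pairs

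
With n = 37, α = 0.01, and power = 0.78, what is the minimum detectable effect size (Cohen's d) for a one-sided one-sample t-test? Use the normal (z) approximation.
d ≈ 0.51

Minimum detectable effect (one-sample t-test, normal approximation):
d = (z_α + z_β) / √n
d = (2.326 + 0.772) / √37
d = 3.099 / 6.083
d ≈ 0.51

By Cohen's convention (0.2 small / 0.5 medium / 0.8 large): medium effect.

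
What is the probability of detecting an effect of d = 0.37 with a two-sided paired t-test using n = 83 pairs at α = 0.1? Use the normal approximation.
Power ≈ 0.96

Power calculation (paired t-test, normal approximation):
z_β = d · √n - z_{α/2}
z_β = 0.37 · √83 - 1.645
z_β = 0.37 · 9.110 - 1.645
z_β = 1.726

Power = Φ(z_β) = Φ(1.726) ≈ 0.958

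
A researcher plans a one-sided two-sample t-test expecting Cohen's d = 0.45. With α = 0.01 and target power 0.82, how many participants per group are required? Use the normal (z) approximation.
n = 104 per group

Sample size formula (two-sample t-test, normal approximation):
n = 2 · ((z_α + z_β) / d)²

z_α = 2.326 (for α = 0.01, one-sided)
z_β = 0.915 (for power = 0.82)
d = 0.45

n = 2 · ((2.326 + 0.915) / 0.45)²
n = 2 · (7.202)²
n ≈ 103.74
Round up to the next whole number: n = 104 per group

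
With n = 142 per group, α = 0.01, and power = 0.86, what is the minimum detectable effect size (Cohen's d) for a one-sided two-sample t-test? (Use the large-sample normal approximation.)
d ≈ 0.40

Minimum detectable effect (two-sample t-test, normal approximation):
d = (z_α + z_β) / √(n/2)
d = (2.326 + 1.080) / √(142/2)
d = 3.407 / 8.426
d ≈ 0.40

By Cohen's convention (0.2 small / 0.5 medium / 0.8 large): small effect.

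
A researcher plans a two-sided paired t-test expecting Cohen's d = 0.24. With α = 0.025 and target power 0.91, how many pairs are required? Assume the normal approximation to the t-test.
n = 223 pairs

Sample size formula (paired t-test, normal approximation):
n = ((z_{α/2} + z_β) / d)²

z_{α/2} = 2.241 (for α = 0.025, two-sided)
z_β = 1.341 (for power = 0.91)
d = 0.24

n = ((2.241 + 1.341) / 0.24)²
n = (14.925)²
n ≈ 222.76
Round up to the next whole number: n = 223 pairs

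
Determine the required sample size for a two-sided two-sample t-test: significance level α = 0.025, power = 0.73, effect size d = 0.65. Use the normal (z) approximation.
n = 39 per group

Sample size formula (two-sample t-test, normal approximation):
n = 2 · ((z_{α/2} + z_β) / d)²

z_{α/2} = 2.241 (for α = 0.025, two-sided)
z_β = 0.613 (for power = 0.73)
d = 0.65

n = 2 · ((2.241 + 0.613) / 0.65)²
n = 2 · (4.391)²
n ≈ 38.56
Round up to the next whole number: n = 39 per group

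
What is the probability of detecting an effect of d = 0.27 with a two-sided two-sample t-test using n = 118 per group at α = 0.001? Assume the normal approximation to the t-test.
Power ≈ 0.11

Power calculation (two-sample t-test, normal approximation):
z_β = d · √(n/2) - z_{α/2}
z_β = 0.27 · √(118/2) - 3.291
z_β = 0.27 · 7.681 - 3.291
z_β = -1.217

Power = Φ(z_β) = Φ(-1.217) ≈ 0.112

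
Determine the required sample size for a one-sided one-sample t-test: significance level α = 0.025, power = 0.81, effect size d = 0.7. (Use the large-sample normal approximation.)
n = 17

Sample size formula (one-sample t-test, normal approximation):
n = ((z_α + z_β) / d)²

z_α = 1.960 (for α = 0.025, one-sided)
z_β = 0.878 (for power = 0.81)
d = 0.7

n = ((1.960 + 0.878) / 0.7)²
n = (4.054)²
n ≈ 16.43
Round up to the next whole number: n = 17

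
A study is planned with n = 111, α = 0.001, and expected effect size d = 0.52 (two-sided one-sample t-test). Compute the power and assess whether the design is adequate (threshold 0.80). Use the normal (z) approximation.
Power ≈ 0.99; the study is adequately powered (power ≥ 0.80)

Power calculation (one-sample t-test, normal approximation):
z_β = d · √n - z_{α/2}
z_β = 0.52 · √111 - 3.291
z_β = 0.52 · 10.536 - 3.291
z_β = 2.188

Power = Φ(z_β) = Φ(2.188) ≈ 0.986

Effect size d = 0.52 is medium by Cohen's convention (0.2/0.5/0.8).

Threshold: power ≥ 0.80 is conventionally adequate.
Power ≈ 0.99 → the study is adequately powered (power ≥ 0.80).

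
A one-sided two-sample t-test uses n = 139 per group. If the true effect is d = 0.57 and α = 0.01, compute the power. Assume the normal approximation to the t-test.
Power ≈ 0.99

Power calculation (two-sample t-test, normal approximation):
z_β = d · √(n/2) - z_α
z_β = 0.57 · √(139/2) - 2.326
z_β = 0.57 · 8.337 - 2.326
z_β = 2.426

Power = Φ(z_β) = Φ(2.426) ≈ 0.992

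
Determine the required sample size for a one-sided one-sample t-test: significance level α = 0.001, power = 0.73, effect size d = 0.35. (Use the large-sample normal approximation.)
n = 112

Sample size formula (one-sample t-test, normal approximation):
n = ((z_α + z_β) / d)²

z_α = 3.090 (for α = 0.001, one-sided)
z_β = 0.613 (for power = 0.73)
d = 0.35

n = ((3.090 + 0.613) / 0.35)²
n = (10.580)²
n ≈ 111.94
Round up to the next whole number: n = 112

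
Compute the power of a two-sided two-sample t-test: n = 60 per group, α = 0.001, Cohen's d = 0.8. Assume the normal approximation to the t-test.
Power ≈ 0.86

Power calculation (two-sample t-test, normal approximation):
z_β = d · √(n/2) - z_{α/2}
z_β = 0.8 · √(60/2) - 3.291
z_β = 0.8 · 5.477 - 3.291
z_β = 1.091

Power = Φ(z_β) = Φ(1.091) ≈ 0.862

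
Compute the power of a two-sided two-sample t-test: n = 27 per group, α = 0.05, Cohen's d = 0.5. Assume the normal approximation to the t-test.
Power ≈ 0.45

Power calculation (two-sample t-test, normal approximation):
z_β = d · √(n/2) - z_{α/2}
z_β = 0.5 · √(27/2) - 1.960
z_β = 0.5 · 3.674 - 1.960
z_β = -0.123

Power = Φ(z_β) = Φ(-0.123) ≈ 0.451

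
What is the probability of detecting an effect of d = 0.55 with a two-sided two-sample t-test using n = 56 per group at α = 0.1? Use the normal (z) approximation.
Power ≈ 0.90

Power calculation (two-sample t-test, normal approximation):
z_β = d · √(n/2) - z_{α/2}
z_β = 0.55 · √(56/2) - 1.645
z_β = 0.55 · 5.292 - 1.645
z_β = 1.265

Power = Φ(z_β) = Φ(1.265) ≈ 0.897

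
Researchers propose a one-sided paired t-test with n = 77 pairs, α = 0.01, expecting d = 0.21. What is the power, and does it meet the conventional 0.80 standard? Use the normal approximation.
Power ≈ 0.31; the study is underpowered (power < 0.80)

Power calculation (paired t-test, normal approximation):
z_β = d · √n - z_α
z_β = 0.21 · √77 - 2.326
z_β = 0.21 · 8.775 - 2.326
z_β = -0.484

Power = Φ(z_β) = Φ(-0.484) ≈ 0.314

Effect size d = 0.21 is small by Cohen's convention (0.2/0.5/0.8).

Threshold: power ≥ 0.80 is conventionally adequate.
Power ≈ 0.31 → the study is underpowered (power < 0.80).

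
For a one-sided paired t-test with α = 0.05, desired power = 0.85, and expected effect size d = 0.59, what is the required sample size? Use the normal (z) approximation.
n = 21 pairs

Sample size formula (paired t-test, normal approximation):
n = ((z_α + z_β) / d)²

z_α = 1.645 (for α = 0.05, one-sided)
z_β = 1.036 (for power = 0.85)
d = 0.59

n = ((1.645 + 1.036) / 0.59)²
n = (4.544)²
n ≈ 20.65
Round up to the next whole number: n = 21 pairs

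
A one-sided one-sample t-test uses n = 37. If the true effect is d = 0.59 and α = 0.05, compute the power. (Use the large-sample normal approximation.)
Power ≈ 0.97

Power calculation (one-sample t-test, normal approximation):
z_β = d · √n - z_α
z_β = 0.59 · √37 - 1.645
z_β = 0.59 · 6.083 - 1.645
z_β = 1.944

Power = Φ(z_β) = Φ(1.944) ≈ 0.974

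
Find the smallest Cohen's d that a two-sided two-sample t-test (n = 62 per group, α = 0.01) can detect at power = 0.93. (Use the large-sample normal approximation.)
d ≈ 0.73

Minimum detectable effect (two-sample t-test, normal approximation):
d = (z_{α/2} + z_β) / √(n/2)
d = (2.576 + 1.476) / √(62/2)
d = 4.052 / 5.568
d ≈ 0.73

By Cohen's convention (0.2 small / 0.5 medium / 0.8 large): medium effect.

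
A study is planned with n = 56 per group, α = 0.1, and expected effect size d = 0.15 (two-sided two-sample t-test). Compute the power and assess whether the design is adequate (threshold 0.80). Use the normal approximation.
Power ≈ 0.20; the study is underpowered (power < 0.80)

Power calculation (two-sample t-test, normal approximation):
z_β = d · √(n/2) - z_{α/2}
z_β = 0.15 · √(56/2) - 1.645
z_β = 0.15 · 5.292 - 1.645
z_β = -0.851

Power = Φ(z_β) = Φ(-0.851) ≈ 0.197

Effect size d = 0.15 is very small by Cohen's convention (0.2/0.5/0.8).

Threshold: power ≥ 0.80 is conventionally adequate.
Power ≈ 0.20 → the study is underpowered (power < 0.80).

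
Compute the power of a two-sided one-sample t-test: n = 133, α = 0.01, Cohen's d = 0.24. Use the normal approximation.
Power ≈ 0.58

Power calculation (one-sample t-test, normal approximation):
z_β = d · √n - z_{α/2}
z_β = 0.24 · √133 - 2.576
z_β = 0.24 · 11.533 - 2.576
z_β = 0.192

Power = Φ(z_β) = Φ(0.192) ≈ 0.576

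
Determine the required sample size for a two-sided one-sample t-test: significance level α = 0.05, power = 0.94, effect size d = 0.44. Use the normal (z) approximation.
n = 64

Sample size formula (one-sample t-test, normal approximation):
n = ((z_{α/2} + z_β) / d)²

z_{α/2} = 1.960 (for α = 0.05, two-sided)
z_β = 1.555 (for power = 0.94)
d = 0.44

n = ((1.960 + 1.555) / 0.44)²
n = (7.989)²
n ≈ 63.82
Round up to the next whole number: n = 64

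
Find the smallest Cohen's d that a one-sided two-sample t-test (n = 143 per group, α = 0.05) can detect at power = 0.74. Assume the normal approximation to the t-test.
d ≈ 0.27

Minimum detectable effect (two-sample t-test, normal approximation):
d = (z_α + z_β) / √(n/2)
d = (1.645 + 0.643) / √(143/2)
d = 2.288 / 8.456
d ≈ 0.27

By Cohen's convention (0.2 small / 0.5 medium / 0.8 large): small effect.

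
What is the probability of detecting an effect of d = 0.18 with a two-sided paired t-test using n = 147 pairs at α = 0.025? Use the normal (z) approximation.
Power ≈ 0.48

Power calculation (paired t-test, normal approximation):
z_β = d · √n - z_{α/2}
z_β = 0.18 · √147 - 2.241
z_β = 0.18 · 12.124 - 2.241
z_β = -0.059

Power = Φ(z_β) = Φ(-0.059) ≈ 0.476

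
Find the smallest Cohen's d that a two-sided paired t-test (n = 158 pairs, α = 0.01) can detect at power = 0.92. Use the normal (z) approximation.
d ≈ 0.32

Minimum detectable effect (paired t-test, normal approximation):
d = (z_{α/2} + z_β) / √n
d = (2.576 + 1.405) / √158
d = 3.981 / 12.570
d ≈ 0.32

By Cohen's convention (0.2 small / 0.5 medium / 0.8 large): small effect.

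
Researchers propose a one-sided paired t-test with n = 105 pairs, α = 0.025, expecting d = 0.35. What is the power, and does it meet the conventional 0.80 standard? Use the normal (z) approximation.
Power ≈ 0.95; the study is adequately powered (power ≥ 0.80)

Power calculation (paired t-test, normal approximation):
z_β = d · √n - z_α
z_β = 0.35 · √105 - 1.960
z_β = 0.35 · 10.247 - 1.960
z_β = 1.626

Power = Φ(z_β) = Φ(1.626) ≈ 0.948

Effect size d = 0.35 is small by Cohen's convention (0.2/0.5/0.8).

Threshold: power ≥ 0.80 is conventionally adequate.
Power ≈ 0.95 → the study is adequately powered (power ≥ 0.80).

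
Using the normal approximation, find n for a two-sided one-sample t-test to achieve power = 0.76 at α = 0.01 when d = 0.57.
n = 34

Sample size formula (one-sample t-test, normal approximation):
n = ((z_{α/2} + z_β) / d)²

z_{α/2} = 2.576 (for α = 0.01, two-sided)
z_β = 0.706 (for power = 0.76)
d = 0.57

n = ((2.576 + 0.706) / 0.57)²
n = (5.758)²
n ≈ 33.15
Round up to the next whole number: n = 34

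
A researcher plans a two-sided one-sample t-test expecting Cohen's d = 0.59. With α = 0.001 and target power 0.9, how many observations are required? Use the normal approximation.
n = 61

Sample size formula (one-sample t-test, normal approximation):
n = ((z_{α/2} + z_β) / d)²

z_{α/2} = 3.291 (for α = 0.001, two-sided)
z_β = 1.282 (for power = 0.9)
d = 0.59

n = ((3.291 + 1.282) / 0.59)²
n = (7.751)²
n ≈ 60.08
Round up to the next whole number: n = 61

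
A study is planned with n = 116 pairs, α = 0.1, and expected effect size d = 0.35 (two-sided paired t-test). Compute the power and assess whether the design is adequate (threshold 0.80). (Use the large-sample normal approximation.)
Power ≈ 0.98; the study is adequately powered (power ≥ 0.80)

Power calculation (paired t-test, normal approximation):
z_β = d · √n - z_{α/2}
z_β = 0.35 · √116 - 1.645
z_β = 0.35 · 10.770 - 1.645
z_β = 2.125

Power = Φ(z_β) = Φ(2.125) ≈ 0.983

Effect size d = 0.35 is small by Cohen's convention (0.2/0.5/0.8).

Threshold: power ≥ 0.80 is conventionally adequate.
Power ≈ 0.98 → the study is adequately powered (power ≥ 0.80).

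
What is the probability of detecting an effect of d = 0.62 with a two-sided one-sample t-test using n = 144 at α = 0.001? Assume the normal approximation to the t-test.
Power ≈ 1.00

Power calculation (one-sample t-test, normal approximation):
z_β = d · √n - z_{α/2}
z_β = 0.62 · √144 - 3.291
z_β = 0.62 · 12.000 - 3.291
z_β = 4.149

Power = Φ(z_β) = Φ(4.149) ≈ 1.000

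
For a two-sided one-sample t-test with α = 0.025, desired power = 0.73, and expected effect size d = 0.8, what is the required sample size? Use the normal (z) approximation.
n = 13

Sample size formula (one-sample t-test, normal approximation):
n = ((z_{α/2} + z_β) / d)²

z_{α/2} = 2.241 (for α = 0.025, two-sided)
z_β = 0.613 (for power = 0.73)
d = 0.8

n = ((2.241 + 0.613) / 0.8)²
n = (3.568)²
n ≈ 12.73
Round up to the next whole number: n = 13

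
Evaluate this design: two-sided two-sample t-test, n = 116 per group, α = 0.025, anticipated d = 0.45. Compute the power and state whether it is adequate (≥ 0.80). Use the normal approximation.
Power ≈ 0.88; the study is adequately powered (power ≥ 0.80)

Power calculation (two-sample t-test, normal approximation):
z_β = d · √(n/2) - z_{α/2}
z_β = 0.45 · √(116/2) - 2.241
z_β = 0.45 · 7.616 - 2.241
z_β = 1.186

Power = Φ(z_β) = Φ(1.186) ≈ 0.882

Effect size d = 0.45 is small by Cohen's convention (0.2/0.5/0.8).

Threshold: power ≥ 0.80 is conventionally adequate.
Power ≈ 0.88 → the study is adequately powered (power ≥ 0.80).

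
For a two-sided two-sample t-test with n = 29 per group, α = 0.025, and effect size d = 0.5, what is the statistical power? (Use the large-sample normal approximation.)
Power ≈ 0.37

Power calculation (two-sample t-test, normal approximation):
z_β = d · √(n/2) - z_{α/2}
z_β = 0.5 · √(29/2) - 2.241
z_β = 0.5 · 3.808 - 2.241
z_β = -0.337

Power = Φ(z_β) = Φ(-0.337) ≈ 0.368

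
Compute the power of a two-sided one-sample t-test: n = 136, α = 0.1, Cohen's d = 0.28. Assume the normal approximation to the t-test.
Power ≈ 0.95

Power calculation (one-sample t-test, normal approximation):
z_β = d · √n - z_{α/2}
z_β = 0.28 · √136 - 1.645
z_β = 0.28 · 11.662 - 1.645
z_β = 1.620

Power = Φ(z_β) = Φ(1.620) ≈ 0.947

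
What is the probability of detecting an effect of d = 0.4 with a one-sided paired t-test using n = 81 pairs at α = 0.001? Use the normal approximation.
Power ≈ 0.69

Power calculation (paired t-test, normal approximation):
z_β = d · √n - z_α
z_β = 0.4 · √81 - 3.090
z_β = 0.4 · 9.000 - 3.090
z_β = 0.510

Power = Φ(z_β) = Φ(0.510) ≈ 0.695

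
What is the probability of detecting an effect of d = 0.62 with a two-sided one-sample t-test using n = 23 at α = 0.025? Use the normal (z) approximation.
Power ≈ 0.77

Power calculation (one-sample t-test, normal approximation):
z_β = d · √n - z_{α/2}
z_β = 0.62 · √23 - 2.241
z_β = 0.62 · 4.796 - 2.241
z_β = 0.732

Power = Φ(z_β) = Φ(0.732) ≈ 0.768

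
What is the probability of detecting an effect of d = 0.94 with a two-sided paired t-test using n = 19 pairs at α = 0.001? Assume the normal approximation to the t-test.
Power ≈ 0.79

Power calculation (paired t-test, normal approximation):
z_β = d · √n - z_{α/2}
z_β = 0.94 · √19 - 3.291
z_β = 0.94 · 4.359 - 3.291
z_β = 0.807

Power = Φ(z_β) = Φ(0.807) ≈ 0.790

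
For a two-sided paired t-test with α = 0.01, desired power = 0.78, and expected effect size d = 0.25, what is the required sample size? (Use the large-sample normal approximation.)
n = 180 pairs

Sample size formula (paired t-test, normal approximation):
n = ((z_{α/2} + z_β) / d)²

z_{α/2} = 2.576 (for α = 0.01, two-sided)
z_β = 0.772 (for power = 0.78)
d = 0.25

n = ((2.576 + 0.772) / 0.25)²
n = (13.392)²
n ≈ 179.35
Round up to the next whole number: n = 180 pairs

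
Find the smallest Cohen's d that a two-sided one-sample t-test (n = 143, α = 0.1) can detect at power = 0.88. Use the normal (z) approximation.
d ≈ 0.24

Minimum detectable effect (one-sample t-test, normal approximation):
d = (z_{α/2} + z_β) / √n
d = (1.645 + 1.175) / √143
d = 2.820 / 11.958
d ≈ 0.24

By Cohen's convention (0.2 small / 0.5 medium / 0.8 large): small effect.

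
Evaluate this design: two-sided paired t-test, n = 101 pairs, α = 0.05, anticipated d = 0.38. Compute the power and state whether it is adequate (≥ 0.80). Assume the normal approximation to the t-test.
Power ≈ 0.97; the study is adequately powered (power ≥ 0.80)

Power calculation (paired t-test, normal approximation):
z_β = d · √n - z_{α/2}
z_β = 0.38 · √101 - 1.960
z_β = 0.38 · 10.050 - 1.960
z_β = 1.859

Power = Φ(z_β) = Φ(1.859) ≈ 0.968

Effect size d = 0.38 is small by Cohen's convention (0.2/0.5/0.8).

Threshold: power ≥ 0.80 is conventionally adequate.
Power ≈ 0.97 → the study is adequately powered (power ≥ 0.80).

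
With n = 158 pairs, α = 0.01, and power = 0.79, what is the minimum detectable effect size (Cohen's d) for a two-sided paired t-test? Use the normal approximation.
d ≈ 0.27

Minimum detectable effect (paired t-test, normal approximation):
d = (z_{α/2} + z_β) / √n
d = (2.576 + 0.806) / √158
d = 3.382 / 12.570
d ≈ 0.27

By Cohen's convention (0.2 small / 0.5 medium / 0.8 large): small effect.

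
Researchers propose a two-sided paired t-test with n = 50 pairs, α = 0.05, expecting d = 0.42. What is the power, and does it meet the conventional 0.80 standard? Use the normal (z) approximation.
Power ≈ 0.84; the study is adequately powered (power ≥ 0.80)

Power calculation (paired t-test, normal approximation):
z_β = d · √n - z_{α/2}
z_β = 0.42 · √50 - 1.960
z_β = 0.42 · 7.071 - 1.960
z_β = 1.010

Power = Φ(z_β) = Φ(1.010) ≈ 0.844

Effect size d = 0.42 is small by Cohen's convention (0.2/0.5/0.8).

Threshold: power ≥ 0.80 is conventionally adequate.
Power ≈ 0.84 → the study is adequately powered (power ≥ 0.80).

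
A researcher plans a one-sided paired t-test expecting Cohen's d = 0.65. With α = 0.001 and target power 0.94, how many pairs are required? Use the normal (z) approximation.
n = 52 pairs

Sample size formula (paired t-test, normal approximation):
n = ((z_α + z_β) / d)²

z_α = 3.090 (for α = 0.001, one-sided)
z_β = 1.555 (for power = 0.94)
d = 0.65

n = ((3.090 + 1.555) / 0.65)²
n = (7.146)²
n ≈ 51.07
Round up to the next whole number: n = 52 pairs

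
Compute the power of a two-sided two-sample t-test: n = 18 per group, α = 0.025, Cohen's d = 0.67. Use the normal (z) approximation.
Power ≈ 0.41

Power calculation (two-sample t-test, normal approximation):
z_β = d · √(n/2) - z_{α/2}
z_β = 0.67 · √(18/2) - 2.241
z_β = 0.67 · 3.000 - 2.241
z_β = -0.231

Power = Φ(z_β) = Φ(-0.231) ≈ 0.409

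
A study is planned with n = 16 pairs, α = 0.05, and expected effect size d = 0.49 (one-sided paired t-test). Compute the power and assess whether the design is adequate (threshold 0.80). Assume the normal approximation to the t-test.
Power ≈ 0.62; the study is underpowered (power < 0.80)

Power calculation (paired t-test, normal approximation):
z_β = d · √n - z_α
z_β = 0.49 · √16 - 1.645
z_β = 0.49 · 4.000 - 1.645
z_β = 0.315

Power = Φ(z_β) = Φ(0.315) ≈ 0.624

Effect size d = 0.49 is small by Cohen's convention (0.2/0.5/0.8).

Threshold: power ≥ 0.80 is conventionally adequate.
Power ≈ 0.62 → the study is underpowered (power < 0.80).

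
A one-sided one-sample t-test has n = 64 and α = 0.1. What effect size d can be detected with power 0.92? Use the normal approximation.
d ≈ 0.34

Minimum detectable effect (one-sample t-test, normal approximation):
d = (z_α + z_β) / √n
d = (1.282 + 1.405) / √64
d = 2.687 / 8.000
d ≈ 0.34

By Cohen's convention (0.2 small / 0.5 medium / 0.8 large): small effect.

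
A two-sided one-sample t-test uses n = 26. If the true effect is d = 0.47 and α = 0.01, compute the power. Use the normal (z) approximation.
Power ≈ 0.43

Power calculation (one-sample t-test, normal approximation):
z_β = d · √n - z_{α/2}
z_β = 0.47 · √26 - 2.576
z_β = 0.47 · 5.099 - 2.576
z_β = -0.179

Power = Φ(z_β) = Φ(-0.179) ≈ 0.429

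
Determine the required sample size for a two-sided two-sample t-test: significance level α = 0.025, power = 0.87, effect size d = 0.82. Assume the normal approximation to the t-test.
n = 34 per group

Sample size formula (two-sample t-test, normal approximation):
n = 2 · ((z_{α/2} + z_β) / d)²

z_{α/2} = 2.241 (for α = 0.025, two-sided)
z_β = 1.126 (for power = 0.87)
d = 0.82

n = 2 · ((2.241 + 1.126) / 0.82)²
n = 2 · (4.106)²
n ≈ 33.72
Round up to the next whole number: n = 34 per group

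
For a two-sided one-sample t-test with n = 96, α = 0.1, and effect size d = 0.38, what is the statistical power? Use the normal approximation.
Power ≈ 0.98

Power calculation (one-sample t-test, normal approximation):
z_β = d · √n - z_{α/2}
z_β = 0.38 · √96 - 1.645
z_β = 0.38 · 9.798 - 1.645
z_β = 2.078

Power = Φ(z_β) = Φ(2.078) ≈ 0.981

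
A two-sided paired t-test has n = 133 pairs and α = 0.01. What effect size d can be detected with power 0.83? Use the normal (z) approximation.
d ≈ 0.31

Minimum detectable effect (paired t-test, normal approximation):
d = (z_{α/2} + z_β) / √n
d = (2.576 + 0.954) / √133
d = 3.530 / 11.533
d ≈ 0.31

By Cohen's convention (0.2 small / 0.5 medium / 0.8 large): small effect.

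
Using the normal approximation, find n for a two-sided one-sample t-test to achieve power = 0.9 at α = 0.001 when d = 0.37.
n = 153

Sample size formula (one-sample t-test, normal approximation):
n = ((z_{α/2} + z_β) / d)²

z_{α/2} = 3.291 (for α = 0.001, two-sided)
z_β = 1.282 (for power = 0.9)
d = 0.37

n = ((3.291 + 1.282) / 0.37)²
n = (12.359)²
n ≈ 152.74
Round up to the next whole number: n = 153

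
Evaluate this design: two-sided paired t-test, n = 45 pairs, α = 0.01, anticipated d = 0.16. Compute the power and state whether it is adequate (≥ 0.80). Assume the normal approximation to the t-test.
Power ≈ 0.07; the study is underpowered (power < 0.80)

Power calculation (paired t-test, normal approximation):
z_β = d · √n - z_{α/2}
z_β = 0.16 · √45 - 2.576
z_β = 0.16 · 6.708 - 2.576
z_β = -1.503

Power = Φ(z_β) = Φ(-1.503) ≈ 0.066

Effect size d = 0.16 is very small by Cohen's convention (0.2/0.5/0.8).

Threshold: power ≥ 0.80 is conventionally adequate.
Power ≈ 0.07 → the study is underpowered (power < 0.80).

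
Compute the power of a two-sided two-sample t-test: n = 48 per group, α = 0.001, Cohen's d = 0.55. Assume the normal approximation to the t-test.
Power ≈ 0.28

Power calculation (two-sample t-test, normal approximation):
z_β = d · √(n/2) - z_{α/2}
z_β = 0.55 · √(48/2) - 3.291
z_β = 0.55 · 4.899 - 3.291
z_β = -0.596

Power = Φ(z_β) = Φ(-0.596) ≈ 0.276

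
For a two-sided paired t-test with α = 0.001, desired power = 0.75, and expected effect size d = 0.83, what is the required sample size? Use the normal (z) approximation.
n = 23 pairs

Sample size formula (paired t-test, normal approximation):
n = ((z_{α/2} + z_β) / d)²

z_{α/2} = 3.291 (for α = 0.001, two-sided)
z_β = 0.674 (for power = 0.75)
d = 0.83

n = ((3.291 + 0.674) / 0.83)²
n = (4.777)²
n ≈ 22.82
Round up to the next whole number: n = 23 pairs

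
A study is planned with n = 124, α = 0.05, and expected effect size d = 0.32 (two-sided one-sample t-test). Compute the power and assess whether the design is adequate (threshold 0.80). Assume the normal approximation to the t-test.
Power ≈ 0.95; the study is adequately powered (power ≥ 0.80)

Power calculation (one-sample t-test, normal approximation):
z_β = d · √n - z_{α/2}
z_β = 0.32 · √124 - 1.960
z_β = 0.32 · 11.136 - 1.960
z_β = 1.603

Power = Φ(z_β) = Φ(1.603) ≈ 0.946

Effect size d = 0.32 is small by Cohen's convention (0.2/0.5/0.8).

Threshold: power ≥ 0.80 is conventionally adequate.
Power ≈ 0.95 → the study is adequately powered (power ≥ 0.80).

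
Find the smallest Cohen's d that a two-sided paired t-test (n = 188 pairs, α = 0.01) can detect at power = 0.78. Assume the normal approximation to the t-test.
d ≈ 0.24

Minimum detectable effect (paired t-test, normal approximation):
d = (z_{α/2} + z_β) / √n
d = (2.576 + 0.772) / √188
d = 3.348 / 13.711
d ≈ 0.24

By Cohen's convention (0.2 small / 0.5 medium / 0.8 large): small effect.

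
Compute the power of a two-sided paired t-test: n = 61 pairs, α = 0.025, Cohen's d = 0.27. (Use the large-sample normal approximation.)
Power ≈ 0.45

Power calculation (paired t-test, normal approximation):
z_β = d · √n - z_{α/2}
z_β = 0.27 · √61 - 2.241
z_β = 0.27 · 7.810 - 2.241
z_β = -0.133

Power = Φ(z_β) = Φ(-0.133) ≈ 0.447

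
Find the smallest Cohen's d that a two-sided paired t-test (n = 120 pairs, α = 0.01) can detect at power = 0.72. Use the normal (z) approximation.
d ≈ 0.29

Minimum detectable effect (paired t-test, normal approximation):
d = (z_{α/2} + z_β) / √n
d = (2.576 + 0.583) / √120
d = 3.159 / 10.954
d ≈ 0.29

By Cohen's convention (0.2 small / 0.5 medium / 0.8 large): small effect.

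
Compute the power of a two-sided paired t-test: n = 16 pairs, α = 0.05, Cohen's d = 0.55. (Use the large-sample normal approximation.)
Power ≈ 0.59

Power calculation (paired t-test, normal approximation):
z_β = d · √n - z_{α/2}
z_β = 0.55 · √16 - 1.960
z_β = 0.55 · 4.000 - 1.960
z_β = 0.240

Power = Φ(z_β) = Φ(0.240) ≈ 0.595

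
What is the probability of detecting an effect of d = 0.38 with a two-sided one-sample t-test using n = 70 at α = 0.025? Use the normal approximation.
Power ≈ 0.83

Power calculation (one-sample t-test, normal approximation):
z_β = d · √n - z_{α/2}
z_β = 0.38 · √70 - 2.241
z_β = 0.38 · 8.367 - 2.241
z_β = 0.938

Power = Φ(z_β) = Φ(0.938) ≈ 0.826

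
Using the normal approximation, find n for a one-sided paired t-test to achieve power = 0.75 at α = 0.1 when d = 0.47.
n = 18 pairs

Sample size formula (paired t-test, normal approximation):
n = ((z_α + z_β) / d)²

z_α = 1.282 (for α = 0.1, one-sided)
z_β = 0.674 (for power = 0.75)
d = 0.47

n = ((1.282 + 0.674) / 0.47)²
n = (4.162)²
n ≈ 17.32
Round up to the next whole number: n = 18 pairs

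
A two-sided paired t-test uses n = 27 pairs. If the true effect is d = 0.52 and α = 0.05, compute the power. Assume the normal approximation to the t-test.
Power ≈ 0.77

Power calculation (paired t-test, normal approximation):
z_β = d · √n - z_{α/2}
z_β = 0.52 · √27 - 1.960
z_β = 0.52 · 5.196 - 1.960
z_β = 0.742

Power = Φ(z_β) = Φ(0.742) ≈ 0.771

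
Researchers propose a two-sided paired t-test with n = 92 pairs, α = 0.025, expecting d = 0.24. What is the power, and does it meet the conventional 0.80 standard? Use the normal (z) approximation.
Power ≈ 0.52; the study is underpowered (power < 0.80)

Power calculation (paired t-test, normal approximation):
z_β = d · √n - z_{α/2}
z_β = 0.24 · √92 - 2.241
z_β = 0.24 · 9.592 - 2.241
z_β = 0.061

Power = Φ(z_β) = Φ(0.061) ≈ 0.524

Effect size d = 0.24 is small by Cohen's convention (0.2/0.5/0.8).

Threshold: power ≥ 0.80 is conventionally adequate.
Power ≈ 0.52 → the study is underpowered (power < 0.80).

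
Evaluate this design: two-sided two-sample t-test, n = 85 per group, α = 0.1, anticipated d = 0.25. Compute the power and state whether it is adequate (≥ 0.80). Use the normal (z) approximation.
Power ≈ 0.49; the study is underpowered (power < 0.80)

Power calculation (two-sample t-test, normal approximation):
z_β = d · √(n/2) - z_{α/2}
z_β = 0.25 · √(85/2) - 1.645
z_β = 0.25 · 6.519 - 1.645
z_β = -0.015

Power = Φ(z_β) = Φ(-0.015) ≈ 0.494

Effect size d = 0.25 is small by Cohen's convention (0.2/0.5/0.8).

Threshold: power ≥ 0.80 is conventionally adequate.
Power ≈ 0.49 → the study is underpowered (power < 0.80).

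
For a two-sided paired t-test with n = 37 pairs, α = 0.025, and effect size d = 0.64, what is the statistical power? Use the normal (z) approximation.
Power ≈ 0.95

Power calculation (paired t-test, normal approximation):
z_β = d · √n - z_{α/2}
z_β = 0.64 · √37 - 2.241
z_β = 0.64 · 6.083 - 2.241
z_β = 1.652

Power = Φ(z_β) = Φ(1.652) ≈ 0.951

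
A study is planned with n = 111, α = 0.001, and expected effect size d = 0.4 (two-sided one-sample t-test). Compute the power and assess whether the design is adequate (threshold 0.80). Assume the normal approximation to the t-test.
Power ≈ 0.82; the study is adequately powered (power ≥ 0.80)

Power calculation (one-sample t-test, normal approximation):
z_β = d · √n - z_{α/2}
z_β = 0.4 · √111 - 3.291
z_β = 0.4 · 10.536 - 3.291
z_β = 0.924

Power = Φ(z_β) = Φ(0.924) ≈ 0.822

Effect size d = 0.4 is small by Cohen's convention (0.2/0.5/0.8).

Threshold: power ≥ 0.80 is conventionally adequate.
Power ≈ 0.82 → the study is adequately powered (power ≥ 0.80).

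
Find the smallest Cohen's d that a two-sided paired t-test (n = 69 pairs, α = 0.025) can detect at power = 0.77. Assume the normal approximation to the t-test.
d ≈ 0.36

Minimum detectable effect (paired t-test, normal approximation):
d = (z_{α/2} + z_β) / √n
d = (2.241 + 0.739) / √69
d = 2.980 / 8.307
d ≈ 0.36

By Cohen's convention (0.2 small / 0.5 medium / 0.8 large): small effect.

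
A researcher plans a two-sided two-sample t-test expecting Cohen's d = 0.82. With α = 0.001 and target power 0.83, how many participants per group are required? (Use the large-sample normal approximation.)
n = 54 per group

Sample size formula (two-sample t-test, normal approximation):
n = 2 · ((z_{α/2} + z_β) / d)²

z_{α/2} = 3.291 (for α = 0.001, two-sided)
z_β = 0.954 (for power = 0.83)
d = 0.82

n = 2 · ((3.291 + 0.954) / 0.82)²
n = 2 · (5.177)²
n ≈ 53.60
Round up to the next whole number: n = 54 per group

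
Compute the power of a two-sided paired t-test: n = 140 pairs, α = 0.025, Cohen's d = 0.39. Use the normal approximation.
Power ≈ 0.99

Power calculation (paired t-test, normal approximation):
z_β = d · √n - z_{α/2}
z_β = 0.39 · √140 - 2.241
z_β = 0.39 · 11.832 - 2.241
z_β = 2.373

Power = Φ(z_β) = Φ(2.373) ≈ 0.991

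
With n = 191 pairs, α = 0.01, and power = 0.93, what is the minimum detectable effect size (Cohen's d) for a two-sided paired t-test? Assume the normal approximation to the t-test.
d ≈ 0.29

Minimum detectable effect (paired t-test, normal approximation):
d = (z_{α/2} + z_β) / √n
d = (2.576 + 1.476) / √191
d = 4.052 / 13.820
d ≈ 0.29

By Cohen's convention (0.2 small / 0.5 medium / 0.8 large): small effect.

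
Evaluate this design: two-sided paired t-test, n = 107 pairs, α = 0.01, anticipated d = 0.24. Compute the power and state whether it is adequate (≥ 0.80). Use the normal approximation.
Power ≈ 0.46; the study is underpowered (power < 0.80)

Power calculation (paired t-test, normal approximation):
z_β = d · √n - z_{α/2}
z_β = 0.24 · √107 - 2.576
z_β = 0.24 · 10.344 - 2.576
z_β = -0.093

Power = Φ(z_β) = Φ(-0.093) ≈ 0.463

Effect size d = 0.24 is small by Cohen's convention (0.2/0.5/0.8).

Threshold: power ≥ 0.80 is conventionally adequate.
Power ≈ 0.46 → the study is underpowered (power < 0.80).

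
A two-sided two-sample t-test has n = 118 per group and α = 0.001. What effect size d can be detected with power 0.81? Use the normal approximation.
d ≈ 0.54

Minimum detectable effect (two-sample t-test, normal approximation):
d = (z_{α/2} + z_β) / √(n/2)
d = (3.291 + 0.878) / √(118/2)
d = 4.168 / 7.681
d ≈ 0.54

By Cohen's convention (0.2 small / 0.5 medium / 0.8 large): medium effect.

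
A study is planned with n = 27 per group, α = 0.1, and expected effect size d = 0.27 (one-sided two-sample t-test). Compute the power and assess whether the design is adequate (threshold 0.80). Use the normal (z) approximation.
Power ≈ 0.39; the study is underpowered (power < 0.80)

Power calculation (two-sample t-test, normal approximation):
z_β = d · √(n/2) - z_α
z_β = 0.27 · √(27/2) - 1.282
z_β = 0.27 · 3.674 - 1.282
z_β = -0.290

Power = Φ(z_β) = Φ(-0.290) ≈ 0.386

Effect size d = 0.27 is small by Cohen's convention (0.2/0.5/0.8).

Threshold: power ≥ 0.80 is conventionally adequate.
Power ≈ 0.39 → the study is underpowered (power < 0.80).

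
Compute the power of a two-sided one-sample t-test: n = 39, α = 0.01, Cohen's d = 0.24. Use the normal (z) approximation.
Power ≈ 0.14

Power calculation (one-sample t-test, normal approximation):
z_β = d · √n - z_{α/2}
z_β = 0.24 · √39 - 2.576
z_β = 0.24 · 6.245 - 2.576
z_β = -1.077

Power = Φ(z_β) = Φ(-1.077) ≈ 0.141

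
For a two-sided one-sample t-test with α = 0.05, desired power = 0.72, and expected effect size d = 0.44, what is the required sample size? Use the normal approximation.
n = 34

Sample size formula (one-sample t-test, normal approximation):
n = ((z_{α/2} + z_β) / d)²

z_{α/2} = 1.960 (for α = 0.05, two-sided)
z_β = 0.583 (for power = 0.72)
d = 0.44

n = ((1.960 + 0.583) / 0.44)²
n = (5.780)²
n ≈ 33.41
Round up to the next whole number: n = 34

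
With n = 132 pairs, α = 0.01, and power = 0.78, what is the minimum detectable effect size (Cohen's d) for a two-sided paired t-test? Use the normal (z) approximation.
d ≈ 0.29

Minimum detectable effect (paired t-test, normal approximation):
d = (z_{α/2} + z_β) / √n
d = (2.576 + 0.772) / √132
d = 3.348 / 11.489
d ≈ 0.29

By Cohen's convention (0.2 small / 0.5 medium / 0.8 large): small effect.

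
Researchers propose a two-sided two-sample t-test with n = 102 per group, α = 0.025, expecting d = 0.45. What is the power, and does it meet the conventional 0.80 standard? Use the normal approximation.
Power ≈ 0.83; the study is adequately powered (power ≥ 0.80)

Power calculation (two-sample t-test, normal approximation):
z_β = d · √(n/2) - z_{α/2}
z_β = 0.45 · √(102/2) - 2.241
z_β = 0.45 · 7.141 - 2.241
z_β = 0.972

Power = Φ(z_β) = Φ(0.972) ≈ 0.835

Effect size d = 0.45 is small by Cohen's convention (0.2/0.5/0.8).

Threshold: power ≥ 0.80 is conventionally adequate.
Power ≈ 0.83 → the study is adequately powered (power ≥ 0.80).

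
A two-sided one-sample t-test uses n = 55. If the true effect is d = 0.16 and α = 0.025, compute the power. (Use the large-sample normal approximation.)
Power ≈ 0.15

Power calculation (one-sample t-test, normal approximation):
z_β = d · √n - z_{α/2}
z_β = 0.16 · √55 - 2.241
z_β = 0.16 · 7.416 - 2.241
z_β = -1.055

Power = Φ(z_β) = Φ(-1.055) ≈ 0.146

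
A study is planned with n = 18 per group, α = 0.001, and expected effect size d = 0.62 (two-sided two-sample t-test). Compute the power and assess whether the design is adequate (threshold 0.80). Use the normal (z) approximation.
Power ≈ 0.08; the study is underpowered (power < 0.80)

Power calculation (two-sample t-test, normal approximation):
z_β = d · √(n/2) - z_{α/2}
z_β = 0.62 · √(18/2) - 3.291
z_β = 0.62 · 3.000 - 3.291
z_β = -1.431

Power = Φ(z_β) = Φ(-1.431) ≈ 0.076

Effect size d = 0.62 is medium by Cohen's convention (0.2/0.5/0.8).

Threshold: power ≥ 0.80 is conventionally adequate.
Power ≈ 0.08 → the study is underpowered (power < 0.80).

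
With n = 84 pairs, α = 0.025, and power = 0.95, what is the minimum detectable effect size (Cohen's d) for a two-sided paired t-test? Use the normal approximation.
d ≈ 0.42

Minimum detectable effect (paired t-test, normal approximation):
d = (z_{α/2} + z_β) / √n
d = (2.241 + 1.645) / √84
d = 3.886 / 9.165
d ≈ 0.42

By Cohen's convention (0.2 small / 0.5 medium / 0.8 large): small effect.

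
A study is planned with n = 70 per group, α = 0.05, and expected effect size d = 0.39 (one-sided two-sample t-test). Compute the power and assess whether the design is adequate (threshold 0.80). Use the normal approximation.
Power ≈ 0.75; the study is underpowered (power < 0.80)

Power calculation (two-sample t-test, normal approximation):
z_β = d · √(n/2) - z_α
z_β = 0.39 · √(70/2) - 1.645
z_β = 0.39 · 5.916 - 1.645
z_β = 0.662

Power = Φ(z_β) = Φ(0.662) ≈ 0.746

Effect size d = 0.39 is small by Cohen's convention (0.2/0.5/0.8).

Threshold: power ≥ 0.80 is conventionally adequate.
Power ≈ 0.75 → the study is underpowered (power < 0.80).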